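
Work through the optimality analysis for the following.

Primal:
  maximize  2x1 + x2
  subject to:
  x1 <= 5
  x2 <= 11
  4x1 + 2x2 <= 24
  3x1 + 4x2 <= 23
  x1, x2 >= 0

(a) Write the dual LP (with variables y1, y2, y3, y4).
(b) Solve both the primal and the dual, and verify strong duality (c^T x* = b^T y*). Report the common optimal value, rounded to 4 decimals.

The standard primal-dual pair for 'max c^T x s.t. A x <= b, x >= 0' is:
  Dual:  min b^T y  s.t.  A^T y >= c,  y >= 0.

So the dual LP is:
  minimize  5y1 + 11y2 + 24y3 + 23y4
  subject to:
    y1 + 4y3 + 3y4 >= 2
    y2 + 2y3 + 4y4 >= 1
    y1, y2, y3, y4 >= 0

Solving the primal: x* = (5, 2).
  primal value c^T x* = 12.
Solving the dual: y* = (1.25, 0, 0, 0.25).
  dual value b^T y* = 12.
Strong duality: c^T x* = b^T y*. Confirmed.

12


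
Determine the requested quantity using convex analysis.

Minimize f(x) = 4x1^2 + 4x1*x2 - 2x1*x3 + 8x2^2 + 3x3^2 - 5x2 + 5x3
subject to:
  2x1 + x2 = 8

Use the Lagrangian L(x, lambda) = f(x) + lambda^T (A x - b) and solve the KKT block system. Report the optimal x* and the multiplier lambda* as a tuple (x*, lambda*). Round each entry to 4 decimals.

Form the Lagrangian:
  L(x, lambda) = (1/2) x^T Q x + c^T x + lambda^T (A x - b)
Stationarity (grad_x L = 0): Q x + c + A^T lambda = 0.
Primal feasibility: A x = b.

This gives the KKT block system:
  [ Q   A^T ] [ x     ]   [-c ]
  [ A    0  ] [ lambda ] = [ b ]

Solving the linear system:
  x*      = (3.8373, 0.3253, 0.4458)
  lambda* = (-15.5542)
  f(x*)   = 62.5181

x* = (3.8373, 0.3253, 0.4458), lambda* = (-15.5542)


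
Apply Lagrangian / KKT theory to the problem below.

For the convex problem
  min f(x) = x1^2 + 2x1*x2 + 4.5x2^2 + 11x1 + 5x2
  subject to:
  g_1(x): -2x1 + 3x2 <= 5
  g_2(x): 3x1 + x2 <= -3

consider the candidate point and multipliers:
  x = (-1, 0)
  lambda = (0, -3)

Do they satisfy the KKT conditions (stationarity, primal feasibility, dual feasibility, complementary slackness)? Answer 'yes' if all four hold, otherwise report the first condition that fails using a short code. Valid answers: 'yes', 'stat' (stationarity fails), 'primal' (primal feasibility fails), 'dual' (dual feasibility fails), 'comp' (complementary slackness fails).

Gradient of f: grad f(x) = Q x + c = (9, 3)
Constraint values g_i(x) = a_i^T x - b_i:
  g_1((-1, 0)) = -3
  g_2((-1, 0)) = 0
Stationarity residual: grad f(x) + sum_i lambda_i a_i = (0, 0)
  -> stationarity OK
Primal feasibility (all g_i <= 0): OK
Dual feasibility (all lambda_i >= 0): FAILS
Complementary slackness (lambda_i * g_i(x) = 0 for all i): OK

Verdict: the first failing condition is dual_feasibility -> dual.

dual


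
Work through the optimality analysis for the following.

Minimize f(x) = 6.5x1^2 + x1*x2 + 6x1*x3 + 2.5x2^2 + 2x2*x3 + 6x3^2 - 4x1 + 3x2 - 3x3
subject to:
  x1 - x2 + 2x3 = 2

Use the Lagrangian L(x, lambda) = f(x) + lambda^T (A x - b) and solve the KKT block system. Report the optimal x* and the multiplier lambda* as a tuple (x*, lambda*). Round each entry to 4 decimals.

Form the Lagrangian:
  L(x, lambda) = (1/2) x^T Q x + c^T x + lambda^T (A x - b)
Stationarity (grad_x L = 0): Q x + c + A^T lambda = 0.
Primal feasibility: A x = b.

This gives the KKT block system:
  [ Q   A^T ] [ x     ]   [-c ]
  [ A    0  ] [ lambda ] = [ b ]

Solving the linear system:
  x*      = (0.25, -0.95, 0.4)
  lambda* = (-0.7)
  f(x*)   = -1.825

x* = (0.25, -0.95, 0.4), lambda* = (-0.7)


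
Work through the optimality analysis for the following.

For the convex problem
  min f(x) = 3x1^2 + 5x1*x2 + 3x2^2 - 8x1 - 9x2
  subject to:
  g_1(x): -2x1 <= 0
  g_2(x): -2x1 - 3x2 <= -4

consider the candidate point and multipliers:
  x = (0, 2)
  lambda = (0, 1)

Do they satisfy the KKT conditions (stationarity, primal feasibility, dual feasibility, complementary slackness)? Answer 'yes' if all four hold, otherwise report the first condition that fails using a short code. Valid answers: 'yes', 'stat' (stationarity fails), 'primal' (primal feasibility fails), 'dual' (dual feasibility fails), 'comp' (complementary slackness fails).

Gradient of f: grad f(x) = Q x + c = (2, 3)
Constraint values g_i(x) = a_i^T x - b_i:
  g_1((0, 2)) = 0
  g_2((0, 2)) = -2
Stationarity residual: grad f(x) + sum_i lambda_i a_i = (0, 0)
  -> stationarity OK
Primal feasibility (all g_i <= 0): OK
Dual feasibility (all lambda_i >= 0): OK
Complementary slackness (lambda_i * g_i(x) = 0 for all i): FAILS

Verdict: the first failing condition is complementary_slackness -> comp.

comp


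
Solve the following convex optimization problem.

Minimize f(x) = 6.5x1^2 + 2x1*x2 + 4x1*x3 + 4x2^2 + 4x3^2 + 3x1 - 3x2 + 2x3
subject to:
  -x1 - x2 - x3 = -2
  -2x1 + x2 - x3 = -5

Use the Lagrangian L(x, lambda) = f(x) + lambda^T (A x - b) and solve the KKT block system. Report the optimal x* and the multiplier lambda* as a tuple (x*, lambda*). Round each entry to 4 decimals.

Form the Lagrangian:
  L(x, lambda) = (1/2) x^T Q x + c^T x + lambda^T (A x - b)
Stationarity (grad_x L = 0): Q x + c + A^T lambda = 0.
Primal feasibility: A x = b.

This gives the KKT block system:
  [ Q   A^T ] [ x     ]   [-c ]
  [ A    0  ] [ lambda ] = [ b ]

Solving the linear system:
  x*      = (1.6739, -0.663, 0.9891)
  lambda* = (5.8261, 10.7826)
  f(x*)   = 37.2772

x* = (1.6739, -0.663, 0.9891), lambda* = (5.8261, 10.7826)


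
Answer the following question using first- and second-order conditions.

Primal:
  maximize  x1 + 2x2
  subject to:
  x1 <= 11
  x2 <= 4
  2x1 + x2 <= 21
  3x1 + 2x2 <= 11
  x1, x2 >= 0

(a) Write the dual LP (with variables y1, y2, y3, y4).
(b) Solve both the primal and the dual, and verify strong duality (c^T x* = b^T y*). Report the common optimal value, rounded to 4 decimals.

The standard primal-dual pair for 'max c^T x s.t. A x <= b, x >= 0' is:
  Dual:  min b^T y  s.t.  A^T y >= c,  y >= 0.

So the dual LP is:
  minimize  11y1 + 4y2 + 21y3 + 11y4
  subject to:
    y1 + 2y3 + 3y4 >= 1
    y2 + y3 + 2y4 >= 2
    y1, y2, y3, y4 >= 0

Solving the primal: x* = (1, 4).
  primal value c^T x* = 9.
Solving the dual: y* = (0, 1.3333, 0, 0.3333).
  dual value b^T y* = 9.
Strong duality: c^T x* = b^T y*. Confirmed.

9


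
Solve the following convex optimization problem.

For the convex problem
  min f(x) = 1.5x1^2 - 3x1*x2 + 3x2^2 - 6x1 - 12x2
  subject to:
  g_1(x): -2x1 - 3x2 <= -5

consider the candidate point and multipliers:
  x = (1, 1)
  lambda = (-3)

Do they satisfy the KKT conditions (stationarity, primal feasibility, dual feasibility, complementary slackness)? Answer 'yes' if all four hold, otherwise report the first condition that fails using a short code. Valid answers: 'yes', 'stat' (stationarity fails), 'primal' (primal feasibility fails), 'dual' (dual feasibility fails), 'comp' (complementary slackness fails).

Gradient of f: grad f(x) = Q x + c = (-6, -9)
Constraint values g_i(x) = a_i^T x - b_i:
  g_1((1, 1)) = 0
Stationarity residual: grad f(x) + sum_i lambda_i a_i = (0, 0)
  -> stationarity OK
Primal feasibility (all g_i <= 0): OK
Dual feasibility (all lambda_i >= 0): FAILS
Complementary slackness (lambda_i * g_i(x) = 0 for all i): OK

Verdict: the first failing condition is dual_feasibility -> dual.

dual


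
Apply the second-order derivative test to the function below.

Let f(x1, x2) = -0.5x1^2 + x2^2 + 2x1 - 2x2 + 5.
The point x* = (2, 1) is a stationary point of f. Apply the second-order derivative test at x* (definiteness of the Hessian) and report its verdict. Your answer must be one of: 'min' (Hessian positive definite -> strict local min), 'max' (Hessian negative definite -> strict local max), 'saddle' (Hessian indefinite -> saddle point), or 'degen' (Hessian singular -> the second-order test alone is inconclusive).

Compute the Hessian H = grad^2 f:
  H = [[-1, 0], [0, 2]]
Verify stationarity: grad f(x*) = H x* + g = (0, 0).
Eigenvalues of H: -1, 2.
Eigenvalues have mixed signs, so H is indefinite -> x* is a saddle point.

saddle


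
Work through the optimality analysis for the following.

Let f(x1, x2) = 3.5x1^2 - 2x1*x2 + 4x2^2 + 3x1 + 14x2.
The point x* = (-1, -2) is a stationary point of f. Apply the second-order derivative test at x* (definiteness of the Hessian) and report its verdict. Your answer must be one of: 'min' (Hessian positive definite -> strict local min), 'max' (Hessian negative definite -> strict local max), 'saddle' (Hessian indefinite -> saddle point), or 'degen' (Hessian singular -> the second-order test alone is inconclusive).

Compute the Hessian H = grad^2 f:
  H = [[7, -2], [-2, 8]]
Verify stationarity: grad f(x*) = H x* + g = (0, 0).
Eigenvalues of H: 5.4384, 9.5616.
Both eigenvalues > 0, so H is positive definite -> x* is a strict local min.

min


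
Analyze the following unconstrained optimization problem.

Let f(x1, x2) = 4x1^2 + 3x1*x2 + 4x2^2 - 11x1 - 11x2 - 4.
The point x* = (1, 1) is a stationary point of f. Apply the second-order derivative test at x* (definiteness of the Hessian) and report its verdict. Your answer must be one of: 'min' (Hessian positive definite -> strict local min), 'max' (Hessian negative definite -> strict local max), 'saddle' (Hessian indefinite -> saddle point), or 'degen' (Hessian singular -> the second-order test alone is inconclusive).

Compute the Hessian H = grad^2 f:
  H = [[8, 3], [3, 8]]
Verify stationarity: grad f(x*) = H x* + g = (0, 0).
Eigenvalues of H: 5, 11.
Both eigenvalues > 0, so H is positive definite -> x* is a strict local min.

min


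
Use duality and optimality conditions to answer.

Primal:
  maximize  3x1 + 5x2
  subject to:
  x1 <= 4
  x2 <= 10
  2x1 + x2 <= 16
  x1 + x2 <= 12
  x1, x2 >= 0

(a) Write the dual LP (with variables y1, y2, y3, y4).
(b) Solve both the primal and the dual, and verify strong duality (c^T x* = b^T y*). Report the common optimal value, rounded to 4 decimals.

The standard primal-dual pair for 'max c^T x s.t. A x <= b, x >= 0' is:
  Dual:  min b^T y  s.t.  A^T y >= c,  y >= 0.

So the dual LP is:
  minimize  4y1 + 10y2 + 16y3 + 12y4
  subject to:
    y1 + 2y3 + y4 >= 3
    y2 + y3 + y4 >= 5
    y1, y2, y3, y4 >= 0

Solving the primal: x* = (2, 10).
  primal value c^T x* = 56.
Solving the dual: y* = (0, 2, 0, 3).
  dual value b^T y* = 56.
Strong duality: c^T x* = b^T y*. Confirmed.

56


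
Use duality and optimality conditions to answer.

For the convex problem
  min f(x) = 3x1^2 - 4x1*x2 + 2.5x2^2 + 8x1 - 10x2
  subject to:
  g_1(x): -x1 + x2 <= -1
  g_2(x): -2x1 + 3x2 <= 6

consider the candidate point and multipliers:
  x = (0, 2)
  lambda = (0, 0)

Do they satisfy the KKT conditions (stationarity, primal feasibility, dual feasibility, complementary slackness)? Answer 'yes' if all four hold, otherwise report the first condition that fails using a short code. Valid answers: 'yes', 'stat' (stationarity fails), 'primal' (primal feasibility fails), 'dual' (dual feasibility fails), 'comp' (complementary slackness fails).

Gradient of f: grad f(x) = Q x + c = (0, 0)
Constraint values g_i(x) = a_i^T x - b_i:
  g_1((0, 2)) = 3
  g_2((0, 2)) = 0
Stationarity residual: grad f(x) + sum_i lambda_i a_i = (0, 0)
  -> stationarity OK
Primal feasibility (all g_i <= 0): FAILS
Dual feasibility (all lambda_i >= 0): OK
Complementary slackness (lambda_i * g_i(x) = 0 for all i): OK

Verdict: the first failing condition is primal_feasibility -> primal.

primal


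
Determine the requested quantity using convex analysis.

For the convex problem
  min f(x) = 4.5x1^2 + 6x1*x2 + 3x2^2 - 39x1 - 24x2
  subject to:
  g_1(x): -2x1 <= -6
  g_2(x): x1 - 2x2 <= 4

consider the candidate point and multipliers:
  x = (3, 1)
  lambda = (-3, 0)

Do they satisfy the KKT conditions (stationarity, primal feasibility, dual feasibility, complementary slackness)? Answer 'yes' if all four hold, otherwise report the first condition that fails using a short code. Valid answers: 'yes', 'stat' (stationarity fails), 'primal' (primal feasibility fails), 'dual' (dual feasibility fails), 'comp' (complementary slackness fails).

Gradient of f: grad f(x) = Q x + c = (-6, 0)
Constraint values g_i(x) = a_i^T x - b_i:
  g_1((3, 1)) = 0
  g_2((3, 1)) = -3
Stationarity residual: grad f(x) + sum_i lambda_i a_i = (0, 0)
  -> stationarity OK
Primal feasibility (all g_i <= 0): OK
Dual feasibility (all lambda_i >= 0): FAILS
Complementary slackness (lambda_i * g_i(x) = 0 for all i): OK

Verdict: the first failing condition is dual_feasibility -> dual.

dual


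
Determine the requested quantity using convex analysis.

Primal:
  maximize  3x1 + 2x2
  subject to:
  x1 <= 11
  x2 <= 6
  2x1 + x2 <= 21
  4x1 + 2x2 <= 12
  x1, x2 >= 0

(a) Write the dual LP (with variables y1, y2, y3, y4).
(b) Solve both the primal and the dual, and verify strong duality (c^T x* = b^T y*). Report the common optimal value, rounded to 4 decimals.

The standard primal-dual pair for 'max c^T x s.t. A x <= b, x >= 0' is:
  Dual:  min b^T y  s.t.  A^T y >= c,  y >= 0.

So the dual LP is:
  minimize  11y1 + 6y2 + 21y3 + 12y4
  subject to:
    y1 + 2y3 + 4y4 >= 3
    y2 + y3 + 2y4 >= 2
    y1, y2, y3, y4 >= 0

Solving the primal: x* = (0, 6).
  primal value c^T x* = 12.
Solving the dual: y* = (0, 0.5, 0, 0.75).
  dual value b^T y* = 12.
Strong duality: c^T x* = b^T y*. Confirmed.

12


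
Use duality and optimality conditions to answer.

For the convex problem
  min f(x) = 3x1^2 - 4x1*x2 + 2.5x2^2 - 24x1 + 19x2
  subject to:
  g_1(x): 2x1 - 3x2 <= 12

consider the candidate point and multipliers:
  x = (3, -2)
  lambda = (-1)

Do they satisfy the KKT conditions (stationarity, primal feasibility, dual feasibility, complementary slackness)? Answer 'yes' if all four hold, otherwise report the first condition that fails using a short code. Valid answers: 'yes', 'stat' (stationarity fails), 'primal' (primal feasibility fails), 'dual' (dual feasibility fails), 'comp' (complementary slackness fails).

Gradient of f: grad f(x) = Q x + c = (2, -3)
Constraint values g_i(x) = a_i^T x - b_i:
  g_1((3, -2)) = 0
Stationarity residual: grad f(x) + sum_i lambda_i a_i = (0, 0)
  -> stationarity OK
Primal feasibility (all g_i <= 0): OK
Dual feasibility (all lambda_i >= 0): FAILS
Complementary slackness (lambda_i * g_i(x) = 0 for all i): OK

Verdict: the first failing condition is dual_feasibility -> dual.

dual


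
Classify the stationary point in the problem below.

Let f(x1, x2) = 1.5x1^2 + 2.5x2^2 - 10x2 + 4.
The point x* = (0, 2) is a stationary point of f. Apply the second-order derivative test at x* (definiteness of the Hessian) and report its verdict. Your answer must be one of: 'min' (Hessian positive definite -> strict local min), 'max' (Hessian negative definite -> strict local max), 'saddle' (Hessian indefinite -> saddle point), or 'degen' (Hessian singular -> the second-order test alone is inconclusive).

Compute the Hessian H = grad^2 f:
  H = [[3, 0], [0, 5]]
Verify stationarity: grad f(x*) = H x* + g = (0, 0).
Eigenvalues of H: 3, 5.
Both eigenvalues > 0, so H is positive definite -> x* is a strict local min.

min


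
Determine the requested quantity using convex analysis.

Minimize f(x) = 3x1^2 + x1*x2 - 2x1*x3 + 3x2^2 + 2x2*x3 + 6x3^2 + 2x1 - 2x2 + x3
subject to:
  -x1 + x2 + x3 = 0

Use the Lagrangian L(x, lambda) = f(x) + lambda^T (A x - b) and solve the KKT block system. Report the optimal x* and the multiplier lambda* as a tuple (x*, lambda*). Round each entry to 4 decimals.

Form the Lagrangian:
  L(x, lambda) = (1/2) x^T Q x + c^T x + lambda^T (A x - b)
Stationarity (grad_x L = 0): Q x + c + A^T lambda = 0.
Primal feasibility: A x = b.

This gives the KKT block system:
  [ Q   A^T ] [ x     ]   [-c ]
  [ A    0  ] [ lambda ] = [ b ]

Solving the linear system:
  x*      = (-0.1429, 0.1429, -0.2857)
  lambda* = (1.8571)
  f(x*)   = -0.4286

x* = (-0.1429, 0.1429, -0.2857), lambda* = (1.8571)


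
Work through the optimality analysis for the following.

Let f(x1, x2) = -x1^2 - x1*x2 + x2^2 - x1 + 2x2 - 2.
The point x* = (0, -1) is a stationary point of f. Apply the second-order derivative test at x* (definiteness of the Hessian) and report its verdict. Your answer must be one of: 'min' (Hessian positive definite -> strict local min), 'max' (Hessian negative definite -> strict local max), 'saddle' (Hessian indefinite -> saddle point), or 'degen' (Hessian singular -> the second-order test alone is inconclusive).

Compute the Hessian H = grad^2 f:
  H = [[-2, -1], [-1, 2]]
Verify stationarity: grad f(x*) = H x* + g = (0, 0).
Eigenvalues of H: -2.2361, 2.2361.
Eigenvalues have mixed signs, so H is indefinite -> x* is a saddle point.

saddle


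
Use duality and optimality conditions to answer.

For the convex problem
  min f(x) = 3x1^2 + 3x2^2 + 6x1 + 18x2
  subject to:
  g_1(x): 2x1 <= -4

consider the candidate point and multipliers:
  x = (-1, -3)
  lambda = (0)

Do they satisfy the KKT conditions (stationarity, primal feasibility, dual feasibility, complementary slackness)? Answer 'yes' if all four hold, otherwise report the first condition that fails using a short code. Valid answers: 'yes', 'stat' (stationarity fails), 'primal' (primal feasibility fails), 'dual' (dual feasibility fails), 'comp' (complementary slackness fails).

Gradient of f: grad f(x) = Q x + c = (0, 0)
Constraint values g_i(x) = a_i^T x - b_i:
  g_1((-1, -3)) = 2
Stationarity residual: grad f(x) + sum_i lambda_i a_i = (0, 0)
  -> stationarity OK
Primal feasibility (all g_i <= 0): FAILS
Dual feasibility (all lambda_i >= 0): OK
Complementary slackness (lambda_i * g_i(x) = 0 for all i): OK

Verdict: the first failing condition is primal_feasibility -> primal.

primal


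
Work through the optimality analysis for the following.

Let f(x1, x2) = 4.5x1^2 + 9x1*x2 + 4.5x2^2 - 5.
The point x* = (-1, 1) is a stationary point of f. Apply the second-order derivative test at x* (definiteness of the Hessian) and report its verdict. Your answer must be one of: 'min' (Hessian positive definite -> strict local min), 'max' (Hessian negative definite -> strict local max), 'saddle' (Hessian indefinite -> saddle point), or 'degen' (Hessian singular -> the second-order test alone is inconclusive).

Compute the Hessian H = grad^2 f:
  H = [[9, 9], [9, 9]]
Verify stationarity: grad f(x*) = H x* + g = (0, 0).
Eigenvalues of H: 0, 18.
H has a zero eigenvalue (singular; positive semidefinite but not definite), so H is neither positive definite, negative definite, nor indefinite. The second-order test alone is inconclusive -> degen.
(Indeed, f is constant along the null direction of H through x*, so x* is not a strict local extremum.)

degen


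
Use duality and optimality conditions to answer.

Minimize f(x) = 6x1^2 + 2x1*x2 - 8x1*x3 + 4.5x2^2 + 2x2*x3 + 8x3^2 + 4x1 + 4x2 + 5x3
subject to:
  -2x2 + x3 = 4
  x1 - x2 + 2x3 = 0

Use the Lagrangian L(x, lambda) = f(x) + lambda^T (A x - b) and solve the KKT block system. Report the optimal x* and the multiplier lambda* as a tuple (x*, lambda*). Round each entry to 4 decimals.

Form the Lagrangian:
  L(x, lambda) = (1/2) x^T Q x + c^T x + lambda^T (A x - b)
Stationarity (grad_x L = 0): Q x + c + A^T lambda = 0.
Primal feasibility: A x = b.

This gives the KKT block system:
  [ Q   A^T ] [ x     ]   [-c ]
  [ A    0  ] [ lambda ] = [ b ]

Solving the linear system:
  x*      = (-1.033, -2.3223, -0.6447)
  lambda* = (-14.0696, 7.8828)
  f(x*)   = 19.8168

x* = (-1.033, -2.3223, -0.6447), lambda* = (-14.0696, 7.8828)


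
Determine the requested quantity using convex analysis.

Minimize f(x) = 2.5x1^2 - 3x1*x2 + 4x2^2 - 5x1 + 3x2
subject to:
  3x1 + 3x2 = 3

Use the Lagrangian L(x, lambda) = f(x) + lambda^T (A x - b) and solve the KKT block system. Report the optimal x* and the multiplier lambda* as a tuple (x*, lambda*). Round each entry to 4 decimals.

Form the Lagrangian:
  L(x, lambda) = (1/2) x^T Q x + c^T x + lambda^T (A x - b)
Stationarity (grad_x L = 0): Q x + c + A^T lambda = 0.
Primal feasibility: A x = b.

This gives the KKT block system:
  [ Q   A^T ] [ x     ]   [-c ]
  [ A    0  ] [ lambda ] = [ b ]

Solving the linear system:
  x*      = (1, 0)
  lambda* = (0)
  f(x*)   = -2.5

x* = (1, 0), lambda* = (0)


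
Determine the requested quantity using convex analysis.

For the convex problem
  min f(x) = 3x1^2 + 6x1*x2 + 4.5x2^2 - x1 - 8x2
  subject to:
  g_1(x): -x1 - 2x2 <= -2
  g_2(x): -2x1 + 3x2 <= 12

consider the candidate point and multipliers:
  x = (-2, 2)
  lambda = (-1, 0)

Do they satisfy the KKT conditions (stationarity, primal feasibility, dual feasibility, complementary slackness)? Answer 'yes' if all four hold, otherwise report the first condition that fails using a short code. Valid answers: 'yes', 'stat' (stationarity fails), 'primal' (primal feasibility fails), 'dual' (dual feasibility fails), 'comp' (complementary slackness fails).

Gradient of f: grad f(x) = Q x + c = (-1, -2)
Constraint values g_i(x) = a_i^T x - b_i:
  g_1((-2, 2)) = 0
  g_2((-2, 2)) = -2
Stationarity residual: grad f(x) + sum_i lambda_i a_i = (0, 0)
  -> stationarity OK
Primal feasibility (all g_i <= 0): OK
Dual feasibility (all lambda_i >= 0): FAILS
Complementary slackness (lambda_i * g_i(x) = 0 for all i): OK

Verdict: the first failing condition is dual_feasibility -> dual.

dual


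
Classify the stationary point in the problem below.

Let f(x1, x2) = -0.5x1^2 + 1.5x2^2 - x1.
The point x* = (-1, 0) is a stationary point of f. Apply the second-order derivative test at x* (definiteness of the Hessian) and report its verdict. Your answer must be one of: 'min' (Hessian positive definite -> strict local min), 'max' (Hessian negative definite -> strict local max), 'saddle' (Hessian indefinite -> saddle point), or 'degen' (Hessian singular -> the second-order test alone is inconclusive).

Compute the Hessian H = grad^2 f:
  H = [[-1, 0], [0, 3]]
Verify stationarity: grad f(x*) = H x* + g = (0, 0).
Eigenvalues of H: -1, 3.
Eigenvalues have mixed signs, so H is indefinite -> x* is a saddle point.

saddle


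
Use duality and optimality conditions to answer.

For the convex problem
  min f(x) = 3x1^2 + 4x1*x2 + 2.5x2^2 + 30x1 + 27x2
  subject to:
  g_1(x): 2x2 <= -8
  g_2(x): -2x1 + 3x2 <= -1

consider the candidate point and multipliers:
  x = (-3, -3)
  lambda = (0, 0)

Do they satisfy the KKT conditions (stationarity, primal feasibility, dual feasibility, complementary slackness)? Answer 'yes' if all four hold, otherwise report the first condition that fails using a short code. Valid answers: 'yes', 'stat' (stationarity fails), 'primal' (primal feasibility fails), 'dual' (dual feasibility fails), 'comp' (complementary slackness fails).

Gradient of f: grad f(x) = Q x + c = (0, 0)
Constraint values g_i(x) = a_i^T x - b_i:
  g_1((-3, -3)) = 2
  g_2((-3, -3)) = -2
Stationarity residual: grad f(x) + sum_i lambda_i a_i = (0, 0)
  -> stationarity OK
Primal feasibility (all g_i <= 0): FAILS
Dual feasibility (all lambda_i >= 0): OK
Complementary slackness (lambda_i * g_i(x) = 0 for all i): OK

Verdict: the first failing condition is primal_feasibility -> primal.

primal


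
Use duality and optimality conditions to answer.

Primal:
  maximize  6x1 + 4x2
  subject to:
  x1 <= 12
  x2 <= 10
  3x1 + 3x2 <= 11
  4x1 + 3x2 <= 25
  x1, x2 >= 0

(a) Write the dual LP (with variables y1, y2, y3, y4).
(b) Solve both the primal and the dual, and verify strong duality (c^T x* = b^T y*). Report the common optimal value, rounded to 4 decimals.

The standard primal-dual pair for 'max c^T x s.t. A x <= b, x >= 0' is:
  Dual:  min b^T y  s.t.  A^T y >= c,  y >= 0.

So the dual LP is:
  minimize  12y1 + 10y2 + 11y3 + 25y4
  subject to:
    y1 + 3y3 + 4y4 >= 6
    y2 + 3y3 + 3y4 >= 4
    y1, y2, y3, y4 >= 0

Solving the primal: x* = (3.6667, 0).
  primal value c^T x* = 22.
Solving the dual: y* = (0, 0, 2, 0).
  dual value b^T y* = 22.
Strong duality: c^T x* = b^T y*. Confirmed.

22


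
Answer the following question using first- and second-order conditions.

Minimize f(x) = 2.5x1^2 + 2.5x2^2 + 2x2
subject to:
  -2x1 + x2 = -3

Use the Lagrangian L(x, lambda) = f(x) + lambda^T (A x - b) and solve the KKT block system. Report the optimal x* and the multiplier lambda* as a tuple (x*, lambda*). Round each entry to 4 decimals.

Form the Lagrangian:
  L(x, lambda) = (1/2) x^T Q x + c^T x + lambda^T (A x - b)
Stationarity (grad_x L = 0): Q x + c + A^T lambda = 0.
Primal feasibility: A x = b.

This gives the KKT block system:
  [ Q   A^T ] [ x     ]   [-c ]
  [ A    0  ] [ lambda ] = [ b ]

Solving the linear system:
  x*      = (1.04, -0.92)
  lambda* = (2.6)
  f(x*)   = 2.98

x* = (1.04, -0.92), lambda* = (2.6)


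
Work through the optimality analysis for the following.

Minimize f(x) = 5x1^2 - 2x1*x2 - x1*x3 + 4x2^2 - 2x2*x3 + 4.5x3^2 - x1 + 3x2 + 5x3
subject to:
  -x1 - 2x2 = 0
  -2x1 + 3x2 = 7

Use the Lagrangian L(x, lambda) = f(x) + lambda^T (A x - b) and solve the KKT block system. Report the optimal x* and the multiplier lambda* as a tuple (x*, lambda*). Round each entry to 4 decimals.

Form the Lagrangian:
  L(x, lambda) = (1/2) x^T Q x + c^T x + lambda^T (A x - b)
Stationarity (grad_x L = 0): Q x + c + A^T lambda = 0.
Primal feasibility: A x = b.

This gives the KKT block system:
  [ Q   A^T ] [ x     ]   [-c ]
  [ A    0  ] [ lambda ] = [ b ]

Solving the linear system:
  x*      = (-2, 1, -0.5556)
  lambda* = (-5.0159, -8.7143)
  f(x*)   = 31.6111

x* = (-2, 1, -0.5556), lambda* = (-5.0159, -8.7143)


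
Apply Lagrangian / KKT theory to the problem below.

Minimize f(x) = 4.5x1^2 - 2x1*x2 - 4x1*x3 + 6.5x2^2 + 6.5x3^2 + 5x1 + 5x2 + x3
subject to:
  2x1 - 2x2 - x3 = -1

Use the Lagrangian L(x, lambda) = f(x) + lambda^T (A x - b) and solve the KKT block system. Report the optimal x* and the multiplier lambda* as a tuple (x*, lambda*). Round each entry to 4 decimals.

Form the Lagrangian:
  L(x, lambda) = (1/2) x^T Q x + c^T x + lambda^T (A x - b)
Stationarity (grad_x L = 0): Q x + c + A^T lambda = 0.
Primal feasibility: A x = b.

This gives the KKT block system:
  [ Q   A^T ] [ x     ]   [-c ]
  [ A    0  ] [ lambda ] = [ b ]

Solving the linear system:
  x*      = (-1.0222, -0.3696, -0.3053)
  lambda* = (1.1199)
  f(x*)   = -3.0723

x* = (-1.0222, -0.3696, -0.3053), lambda* = (1.1199)


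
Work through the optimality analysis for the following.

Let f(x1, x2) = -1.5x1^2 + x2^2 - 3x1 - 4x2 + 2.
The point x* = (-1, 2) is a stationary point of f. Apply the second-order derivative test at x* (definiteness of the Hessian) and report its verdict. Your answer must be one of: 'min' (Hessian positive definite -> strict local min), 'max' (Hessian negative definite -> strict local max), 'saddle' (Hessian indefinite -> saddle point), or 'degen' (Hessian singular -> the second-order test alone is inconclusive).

Compute the Hessian H = grad^2 f:
  H = [[-3, 0], [0, 2]]
Verify stationarity: grad f(x*) = H x* + g = (0, 0).
Eigenvalues of H: -3, 2.
Eigenvalues have mixed signs, so H is indefinite -> x* is a saddle point.

saddle


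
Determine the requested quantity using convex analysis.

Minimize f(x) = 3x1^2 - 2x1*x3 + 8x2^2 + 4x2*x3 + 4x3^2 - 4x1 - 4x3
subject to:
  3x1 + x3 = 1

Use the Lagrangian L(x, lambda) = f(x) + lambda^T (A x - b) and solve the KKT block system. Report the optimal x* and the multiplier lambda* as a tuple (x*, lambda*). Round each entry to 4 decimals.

Form the Lagrangian:
  L(x, lambda) = (1/2) x^T Q x + c^T x + lambda^T (A x - b)
Stationarity (grad_x L = 0): Q x + c + A^T lambda = 0.
Primal feasibility: A x = b.

This gives the KKT block system:
  [ Q   A^T ] [ x     ]   [-c ]
  [ A    0  ] [ lambda ] = [ b ]

Solving the linear system:
  x*      = (0.1852, -0.1111, 0.4444)
  lambda* = (1.2593)
  f(x*)   = -1.8889

x* = (0.1852, -0.1111, 0.4444), lambda* = (1.2593)


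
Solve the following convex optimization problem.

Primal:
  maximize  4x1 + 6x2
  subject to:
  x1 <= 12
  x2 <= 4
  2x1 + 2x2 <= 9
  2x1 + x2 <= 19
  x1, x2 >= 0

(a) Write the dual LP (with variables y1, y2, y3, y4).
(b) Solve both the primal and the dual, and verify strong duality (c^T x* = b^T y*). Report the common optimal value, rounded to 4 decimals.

The standard primal-dual pair for 'max c^T x s.t. A x <= b, x >= 0' is:
  Dual:  min b^T y  s.t.  A^T y >= c,  y >= 0.

So the dual LP is:
  minimize  12y1 + 4y2 + 9y3 + 19y4
  subject to:
    y1 + 2y3 + 2y4 >= 4
    y2 + 2y3 + y4 >= 6
    y1, y2, y3, y4 >= 0

Solving the primal: x* = (0.5, 4).
  primal value c^T x* = 26.
Solving the dual: y* = (0, 2, 2, 0).
  dual value b^T y* = 26.
Strong duality: c^T x* = b^T y*. Confirmed.

26


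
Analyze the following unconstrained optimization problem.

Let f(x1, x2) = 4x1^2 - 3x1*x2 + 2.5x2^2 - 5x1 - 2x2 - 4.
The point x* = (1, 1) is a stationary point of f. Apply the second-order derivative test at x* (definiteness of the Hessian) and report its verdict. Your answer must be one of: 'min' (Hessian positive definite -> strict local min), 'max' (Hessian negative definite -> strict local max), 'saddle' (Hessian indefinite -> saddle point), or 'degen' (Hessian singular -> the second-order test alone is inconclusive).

Compute the Hessian H = grad^2 f:
  H = [[8, -3], [-3, 5]]
Verify stationarity: grad f(x*) = H x* + g = (0, 0).
Eigenvalues of H: 3.1459, 9.8541.
Both eigenvalues > 0, so H is positive definite -> x* is a strict local min.

min


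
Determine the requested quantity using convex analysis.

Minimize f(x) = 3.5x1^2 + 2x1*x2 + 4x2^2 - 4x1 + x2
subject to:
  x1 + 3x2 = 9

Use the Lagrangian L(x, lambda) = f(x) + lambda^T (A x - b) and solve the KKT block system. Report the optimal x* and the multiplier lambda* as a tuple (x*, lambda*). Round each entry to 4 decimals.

Form the Lagrangian:
  L(x, lambda) = (1/2) x^T Q x + c^T x + lambda^T (A x - b)
Stationarity (grad_x L = 0): Q x + c + A^T lambda = 0.
Primal feasibility: A x = b.

This gives the KKT block system:
  [ Q   A^T ] [ x     ]   [-c ]
  [ A    0  ] [ lambda ] = [ b ]

Solving the linear system:
  x*      = (0.9661, 2.678)
  lambda* = (-8.1186)
  f(x*)   = 35.9407

x* = (0.9661, 2.678), lambda* = (-8.1186)


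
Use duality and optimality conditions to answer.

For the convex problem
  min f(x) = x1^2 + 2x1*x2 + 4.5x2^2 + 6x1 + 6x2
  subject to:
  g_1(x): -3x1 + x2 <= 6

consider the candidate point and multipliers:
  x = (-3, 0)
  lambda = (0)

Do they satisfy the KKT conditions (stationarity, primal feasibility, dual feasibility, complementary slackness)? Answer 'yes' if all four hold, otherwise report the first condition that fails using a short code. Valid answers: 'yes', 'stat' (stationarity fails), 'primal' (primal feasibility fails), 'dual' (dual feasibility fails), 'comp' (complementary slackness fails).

Gradient of f: grad f(x) = Q x + c = (0, 0)
Constraint values g_i(x) = a_i^T x - b_i:
  g_1((-3, 0)) = 3
Stationarity residual: grad f(x) + sum_i lambda_i a_i = (0, 0)
  -> stationarity OK
Primal feasibility (all g_i <= 0): FAILS
Dual feasibility (all lambda_i >= 0): OK
Complementary slackness (lambda_i * g_i(x) = 0 for all i): OK

Verdict: the first failing condition is primal_feasibility -> primal.

primal


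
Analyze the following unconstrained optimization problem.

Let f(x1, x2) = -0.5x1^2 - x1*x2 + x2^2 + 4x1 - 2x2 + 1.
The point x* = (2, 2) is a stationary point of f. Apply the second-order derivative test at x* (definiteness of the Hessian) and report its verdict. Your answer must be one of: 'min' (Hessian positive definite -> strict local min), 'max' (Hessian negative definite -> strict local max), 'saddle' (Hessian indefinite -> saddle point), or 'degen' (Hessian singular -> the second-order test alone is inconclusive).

Compute the Hessian H = grad^2 f:
  H = [[-1, -1], [-1, 2]]
Verify stationarity: grad f(x*) = H x* + g = (0, 0).
Eigenvalues of H: -1.3028, 2.3028.
Eigenvalues have mixed signs, so H is indefinite -> x* is a saddle point.

saddle


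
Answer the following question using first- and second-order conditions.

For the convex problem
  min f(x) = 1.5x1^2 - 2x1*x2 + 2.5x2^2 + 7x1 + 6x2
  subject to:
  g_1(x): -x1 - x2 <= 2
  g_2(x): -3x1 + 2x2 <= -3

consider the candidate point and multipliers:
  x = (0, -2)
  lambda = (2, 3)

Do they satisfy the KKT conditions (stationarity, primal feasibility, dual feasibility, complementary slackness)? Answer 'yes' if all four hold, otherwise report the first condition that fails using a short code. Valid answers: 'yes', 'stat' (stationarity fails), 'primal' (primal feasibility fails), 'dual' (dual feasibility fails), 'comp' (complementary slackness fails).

Gradient of f: grad f(x) = Q x + c = (11, -4)
Constraint values g_i(x) = a_i^T x - b_i:
  g_1((0, -2)) = 0
  g_2((0, -2)) = -1
Stationarity residual: grad f(x) + sum_i lambda_i a_i = (0, 0)
  -> stationarity OK
Primal feasibility (all g_i <= 0): OK
Dual feasibility (all lambda_i >= 0): OK
Complementary slackness (lambda_i * g_i(x) = 0 for all i): FAILS

Verdict: the first failing condition is complementary_slackness -> comp.

comp


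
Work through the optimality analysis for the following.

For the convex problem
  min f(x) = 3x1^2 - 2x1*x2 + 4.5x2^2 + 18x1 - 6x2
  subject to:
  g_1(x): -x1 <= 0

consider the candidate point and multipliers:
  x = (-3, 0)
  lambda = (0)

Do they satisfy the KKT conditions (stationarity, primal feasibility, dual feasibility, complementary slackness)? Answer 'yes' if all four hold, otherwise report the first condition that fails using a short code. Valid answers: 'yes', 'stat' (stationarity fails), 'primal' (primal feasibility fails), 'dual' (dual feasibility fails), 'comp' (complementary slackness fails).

Gradient of f: grad f(x) = Q x + c = (0, 0)
Constraint values g_i(x) = a_i^T x - b_i:
  g_1((-3, 0)) = 3
Stationarity residual: grad f(x) + sum_i lambda_i a_i = (0, 0)
  -> stationarity OK
Primal feasibility (all g_i <= 0): FAILS
Dual feasibility (all lambda_i >= 0): OK
Complementary slackness (lambda_i * g_i(x) = 0 for all i): OK

Verdict: the first failing condition is primal_feasibility -> primal.

primal


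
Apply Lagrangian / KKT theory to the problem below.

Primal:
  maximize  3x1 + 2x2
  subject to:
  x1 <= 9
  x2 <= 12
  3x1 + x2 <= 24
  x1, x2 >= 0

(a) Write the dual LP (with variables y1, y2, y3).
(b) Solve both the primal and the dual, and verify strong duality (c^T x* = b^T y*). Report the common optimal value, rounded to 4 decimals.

The standard primal-dual pair for 'max c^T x s.t. A x <= b, x >= 0' is:
  Dual:  min b^T y  s.t.  A^T y >= c,  y >= 0.

So the dual LP is:
  minimize  9y1 + 12y2 + 24y3
  subject to:
    y1 + 3y3 >= 3
    y2 + y3 >= 2
    y1, y2, y3 >= 0

Solving the primal: x* = (4, 12).
  primal value c^T x* = 36.
Solving the dual: y* = (0, 1, 1).
  dual value b^T y* = 36.
Strong duality: c^T x* = b^T y*. Confirmed.

36


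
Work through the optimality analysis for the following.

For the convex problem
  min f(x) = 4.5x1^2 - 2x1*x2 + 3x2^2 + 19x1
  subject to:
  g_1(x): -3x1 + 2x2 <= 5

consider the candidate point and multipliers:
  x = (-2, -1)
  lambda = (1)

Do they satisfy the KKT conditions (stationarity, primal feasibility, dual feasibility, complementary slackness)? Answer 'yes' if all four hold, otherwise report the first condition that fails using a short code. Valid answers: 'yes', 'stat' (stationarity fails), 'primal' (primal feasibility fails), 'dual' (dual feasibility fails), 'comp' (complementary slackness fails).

Gradient of f: grad f(x) = Q x + c = (3, -2)
Constraint values g_i(x) = a_i^T x - b_i:
  g_1((-2, -1)) = -1
Stationarity residual: grad f(x) + sum_i lambda_i a_i = (0, 0)
  -> stationarity OK
Primal feasibility (all g_i <= 0): OK
Dual feasibility (all lambda_i >= 0): OK
Complementary slackness (lambda_i * g_i(x) = 0 for all i): FAILS

Verdict: the first failing condition is complementary_slackness -> comp.

comp


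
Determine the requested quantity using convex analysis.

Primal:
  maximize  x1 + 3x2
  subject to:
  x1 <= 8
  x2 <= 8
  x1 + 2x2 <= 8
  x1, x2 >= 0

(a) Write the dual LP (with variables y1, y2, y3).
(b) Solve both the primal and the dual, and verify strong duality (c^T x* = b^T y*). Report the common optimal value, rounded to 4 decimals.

The standard primal-dual pair for 'max c^T x s.t. A x <= b, x >= 0' is:
  Dual:  min b^T y  s.t.  A^T y >= c,  y >= 0.

So the dual LP is:
  minimize  8y1 + 8y2 + 8y3
  subject to:
    y1 + y3 >= 1
    y2 + 2y3 >= 3
    y1, y2, y3 >= 0

Solving the primal: x* = (0, 4).
  primal value c^T x* = 12.
Solving the dual: y* = (0, 0, 1.5).
  dual value b^T y* = 12.
Strong duality: c^T x* = b^T y*. Confirmed.

12


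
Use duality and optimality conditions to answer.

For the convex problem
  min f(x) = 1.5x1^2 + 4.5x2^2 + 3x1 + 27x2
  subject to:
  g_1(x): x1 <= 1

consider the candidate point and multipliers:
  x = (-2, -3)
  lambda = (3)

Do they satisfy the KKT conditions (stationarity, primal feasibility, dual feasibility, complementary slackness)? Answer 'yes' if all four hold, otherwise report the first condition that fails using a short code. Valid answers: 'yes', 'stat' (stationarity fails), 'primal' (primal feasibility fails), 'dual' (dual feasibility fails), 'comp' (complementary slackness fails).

Gradient of f: grad f(x) = Q x + c = (-3, 0)
Constraint values g_i(x) = a_i^T x - b_i:
  g_1((-2, -3)) = -3
Stationarity residual: grad f(x) + sum_i lambda_i a_i = (0, 0)
  -> stationarity OK
Primal feasibility (all g_i <= 0): OK
Dual feasibility (all lambda_i >= 0): OK
Complementary slackness (lambda_i * g_i(x) = 0 for all i): FAILS

Verdict: the first failing condition is complementary_slackness -> comp.

comp


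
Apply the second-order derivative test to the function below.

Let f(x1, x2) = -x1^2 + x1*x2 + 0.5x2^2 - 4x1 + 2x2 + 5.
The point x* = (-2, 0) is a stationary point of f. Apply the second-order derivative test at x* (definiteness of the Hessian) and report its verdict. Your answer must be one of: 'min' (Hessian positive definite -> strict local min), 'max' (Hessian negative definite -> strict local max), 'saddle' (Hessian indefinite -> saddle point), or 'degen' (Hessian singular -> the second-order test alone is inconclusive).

Compute the Hessian H = grad^2 f:
  H = [[-2, 1], [1, 1]]
Verify stationarity: grad f(x*) = H x* + g = (0, 0).
Eigenvalues of H: -2.3028, 1.3028.
Eigenvalues have mixed signs, so H is indefinite -> x* is a saddle point.

saddle


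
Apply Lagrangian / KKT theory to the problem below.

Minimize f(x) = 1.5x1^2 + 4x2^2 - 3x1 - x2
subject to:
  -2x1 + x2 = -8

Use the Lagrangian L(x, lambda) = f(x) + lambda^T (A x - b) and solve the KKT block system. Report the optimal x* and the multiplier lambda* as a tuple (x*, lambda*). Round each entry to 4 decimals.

Form the Lagrangian:
  L(x, lambda) = (1/2) x^T Q x + c^T x + lambda^T (A x - b)
Stationarity (grad_x L = 0): Q x + c + A^T lambda = 0.
Primal feasibility: A x = b.

This gives the KKT block system:
  [ Q   A^T ] [ x     ]   [-c ]
  [ A    0  ] [ lambda ] = [ b ]

Solving the linear system:
  x*      = (3.8, -0.4)
  lambda* = (4.2)
  f(x*)   = 11.3

x* = (3.8, -0.4), lambda* = (4.2)


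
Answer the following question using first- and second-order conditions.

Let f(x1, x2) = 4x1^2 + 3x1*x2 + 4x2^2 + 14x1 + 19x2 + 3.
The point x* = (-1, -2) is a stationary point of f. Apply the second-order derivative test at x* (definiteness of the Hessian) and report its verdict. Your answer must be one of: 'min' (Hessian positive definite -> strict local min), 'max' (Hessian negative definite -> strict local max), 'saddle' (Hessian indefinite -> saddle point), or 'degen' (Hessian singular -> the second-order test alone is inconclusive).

Compute the Hessian H = grad^2 f:
  H = [[8, 3], [3, 8]]
Verify stationarity: grad f(x*) = H x* + g = (0, 0).
Eigenvalues of H: 5, 11.
Both eigenvalues > 0, so H is positive definite -> x* is a strict local min.

min


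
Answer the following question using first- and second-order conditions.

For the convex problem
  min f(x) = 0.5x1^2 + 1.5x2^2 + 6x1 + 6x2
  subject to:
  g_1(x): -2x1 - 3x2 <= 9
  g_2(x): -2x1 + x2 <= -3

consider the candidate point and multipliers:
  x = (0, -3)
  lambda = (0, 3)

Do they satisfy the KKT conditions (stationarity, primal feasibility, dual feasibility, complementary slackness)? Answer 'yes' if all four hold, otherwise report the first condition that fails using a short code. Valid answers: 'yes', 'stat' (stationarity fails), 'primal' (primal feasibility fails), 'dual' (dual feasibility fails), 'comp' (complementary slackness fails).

Gradient of f: grad f(x) = Q x + c = (6, -3)
Constraint values g_i(x) = a_i^T x - b_i:
  g_1((0, -3)) = 0
  g_2((0, -3)) = 0
Stationarity residual: grad f(x) + sum_i lambda_i a_i = (0, 0)
  -> stationarity OK
Primal feasibility (all g_i <= 0): OK
Dual feasibility (all lambda_i >= 0): OK
Complementary slackness (lambda_i * g_i(x) = 0 for all i): OK

Verdict: yes, KKT holds.

yes
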